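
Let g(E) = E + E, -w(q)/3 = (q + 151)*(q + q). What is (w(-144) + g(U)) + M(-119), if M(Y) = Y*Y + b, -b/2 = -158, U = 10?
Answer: 20545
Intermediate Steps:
b = 316 (b = -2*(-158) = 316)
w(q) = -6*q*(151 + q) (w(q) = -3*(q + 151)*(q + q) = -3*(151 + q)*2*q = -6*q*(151 + q))
g(E) = 2*E
M(Y) = 316 + Y**2 (M(Y) = Y*Y + 316 = Y**2 + 316 = 316 + Y**2)
(w(-144) + g(U)) + M(-119) = (-6*(-144)*(151 - 144) + 2*10) + (316 + (-119)**2) = (-6*(-144)*7 + 20) + (316 + 14161) = (6048 + 20) + 14477 = 6068 + 14477 = 20545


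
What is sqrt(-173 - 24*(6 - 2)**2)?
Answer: I*sqrt(557) ≈ 23.601*I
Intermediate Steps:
sqrt(-173 - 24*(6 - 2)**2) = sqrt(-173 - 24*4**2) = sqrt(-173 - 24*16) = sqrt(-173 - 384) = sqrt(-557) = I*sqrt(557)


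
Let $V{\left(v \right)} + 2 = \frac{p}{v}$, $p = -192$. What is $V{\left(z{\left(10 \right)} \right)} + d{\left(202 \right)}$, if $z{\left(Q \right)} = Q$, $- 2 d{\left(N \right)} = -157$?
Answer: $\frac{573}{10} \approx 57.3$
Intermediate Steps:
$d{\left(N \right)} = \frac{157}{2}$ ($d{\left(N \right)} = \left(- \frac{1}{2}\right) \left(-157\right) = \frac{157}{2}$)
$V{\left(v \right)} = -2 - \frac{192}{v}$
$V{\left(z{\left(10 \right)} \right)} + d{\left(202 \right)} = \left(-2 - \frac{192}{10}\right) + \frac{157}{2} = \left(-2 - \frac{96}{5}\right) + \frac{157}{2} = - \frac{106}{5} + \frac{157}{2} = \frac{573}{10}$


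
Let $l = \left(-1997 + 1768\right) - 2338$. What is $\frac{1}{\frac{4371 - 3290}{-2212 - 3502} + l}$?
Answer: $- \frac{5714}{14668919} \approx -0.00038953$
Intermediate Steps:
$l = -2567$ ($l = -229 - 2338 = -2567$)
$\frac{1}{\frac{4371 - 3290}{-2212 - 3502} + l} = \frac{1}{\frac{4371 - 3290}{-2212 - 3502} - 2567} = \frac{1}{\frac{1081}{-5714} - 2567} = \frac{1}{1081 \left(- \frac{1}{5714}\right) - 2567} = \frac{1}{- \frac{1081}{5714} - 2567} = \frac{1}{- \frac{14668919}{5714}} = - \frac{5714}{14668919}$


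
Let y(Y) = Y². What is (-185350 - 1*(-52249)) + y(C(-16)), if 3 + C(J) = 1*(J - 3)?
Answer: -132617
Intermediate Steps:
C(J) = -6 + J (C(J) = -3 + 1*(J - 3) = -3 + 1*(-3 + J) = -3 + (-3 + J) = -6 + J)
(-185350 - 1*(-52249)) + y(C(-16)) = (-185350 - 1*(-52249)) + (-6 - 16)² = (-185350 + 52249) + (-22)² = -133101 + 484 = -132617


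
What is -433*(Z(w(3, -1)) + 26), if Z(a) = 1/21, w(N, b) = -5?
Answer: -236851/21 ≈ -11279.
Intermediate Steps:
Z(a) = 1/21
-433*(Z(w(3, -1)) + 26) = -433*(1/21 + 26) = -433*547/21 = -236851/21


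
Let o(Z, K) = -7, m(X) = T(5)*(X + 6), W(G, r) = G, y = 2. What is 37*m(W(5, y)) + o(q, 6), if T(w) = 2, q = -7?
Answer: 807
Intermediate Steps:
m(X) = 12 + 2*X (m(X) = 2*(X + 6) = 2*(6 + X) = 12 + 2*X)
37*m(W(5, y)) + o(q, 6) = 37*(12 + 2*5) - 7 = 37*(12 + 10) - 7 = 37*22 - 7 = 814 - 7 = 807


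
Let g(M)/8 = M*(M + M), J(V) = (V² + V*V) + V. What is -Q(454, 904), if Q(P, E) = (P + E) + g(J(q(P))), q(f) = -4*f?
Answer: -695671431342414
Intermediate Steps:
J(V) = V + 2*V² (J(V) = (V² + V²) + V = 2*V² + V = V + 2*V²)
g(M) = 16*M² (g(M) = 8*(M*(M + M)) = 8*(M*(2*M)) = 8*(2*M²) = 16*M²)
Q(P, E) = E + P + 256*P²*(1 - 8*P)² (Q(P, E) = (P + E) + 16*((-4*P)*(1 + 2*(-4*P)))² = (E + P) + 16*((-4*P)*(1 - 8*P))² = (E + P) + 16*(-4*P*(1 - 8*P))² = (E + P) + 16*(16*P²*(1 - 8*P)²) = (E + P) + 256*P²*(1 - 8*P)² = E + P + 256*P²*(1 - 8*P)²)
-Q(454, 904) = -(904 + 454 + 256*454²*(1 - 8*454)²) = -(904 + 454 + 256*206116*(1 - 3632)²) = -(904 + 454 + 256*206116*(-3631)²) = -(904 + 454 + 256*206116*13184161) = -(904 + 454 + 695671431341056) = -1*695671431342414 = -695671431342414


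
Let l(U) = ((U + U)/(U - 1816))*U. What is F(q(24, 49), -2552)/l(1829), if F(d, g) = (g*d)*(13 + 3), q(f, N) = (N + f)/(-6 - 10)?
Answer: 1210924/3345241 ≈ 0.36198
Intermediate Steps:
q(f, N) = -N/16 - f/16 (q(f, N) = (N + f)/(-16) = (N + f)*(-1/16) = -N/16 - f/16)
F(d, g) = 16*d*g (F(d, g) = (d*g)*16 = 16*d*g)
l(U) = 2*U²/(-1816 + U) (l(U) = ((2*U)/(-1816 + U))*U = (2*U/(-1816 + U))*U = 2*U²/(-1816 + U))
F(q(24, 49), -2552)/l(1829) = (16*(-1/16*49 - 1/16*24)*(-2552))/((2*1829²/(-1816 + 1829))) = (16*(-49/16 - 3/2)*(-2552))/((2*3345241/13)) = (16*(-73/16)*(-2552))/((2*3345241*(1/13))) = 186296/(6690482/13) = 186296*(13/6690482) = 1210924/3345241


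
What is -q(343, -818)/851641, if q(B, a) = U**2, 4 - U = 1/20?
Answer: -6241/340656400 ≈ -1.8321e-5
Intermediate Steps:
U = 79/20 (U = 4 - 1/20 = 79/20 ≈ 3.9500)
q(B, a) = 6241/400 (q(B, a) = (79/20)**2 = 6241/400)
-q(343, -818)/851641 = -6241/(400*851641) = -1*6241/340656400 = -6241/340656400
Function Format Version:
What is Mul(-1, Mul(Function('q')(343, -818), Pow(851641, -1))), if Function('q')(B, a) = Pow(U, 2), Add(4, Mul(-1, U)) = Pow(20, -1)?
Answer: Rational(-6241, 340656400) ≈ -1.8321e-5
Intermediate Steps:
U = Rational(79, 20) (U = Add(4, Mul(-1, Pow(20, -1))) = Add(4, Mul(-1, Rational(1, 20))) = Add(4, Rational(-1, 20)) = Rational(79, 20) ≈ 3.9500)
Function('q')(B, a) = Rational(6241, 400) (Function('q')(B, a) = Pow(Rational(79, 20), 2) = Rational(6241, 400))
Mul(-1, Mul(Function('q')(343, -818), Pow(851641, -1))) = Mul(-1, Mul(Rational(6241, 400), Pow(851641, -1))) = Mul(-1, Mul(Rational(6241, 400), Rational(1, 851641))) = Mul(-1, Rational(6241, 340656400)) = Rational(-6241, 340656400)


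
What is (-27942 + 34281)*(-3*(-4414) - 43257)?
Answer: -190265085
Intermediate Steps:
(-27942 + 34281)*(-3*(-4414) - 43257) = 6339*(13242 - 43257) = 6339*(-30015) = -190265085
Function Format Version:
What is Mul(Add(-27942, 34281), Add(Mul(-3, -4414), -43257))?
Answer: -190265085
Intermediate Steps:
Mul(Add(-27942, 34281), Add(Mul(-3, -4414), -43257)) = Mul(6339, Add(13242, -43257)) = Mul(6339, -30015) = -190265085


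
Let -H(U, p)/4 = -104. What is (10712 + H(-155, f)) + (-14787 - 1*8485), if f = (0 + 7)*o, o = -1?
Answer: -12144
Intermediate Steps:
f = -7 (f = (0 + 7)*(-1) = 7*(-1) = -7)
H(U, p) = 416 (H(U, p) = -4*(-104) = 416)
(10712 + H(-155, f)) + (-14787 - 1*8485) = (10712 + 416) + (-14787 - 1*8485) = 11128 + (-14787 - 8485) = 11128 - 23272 = -12144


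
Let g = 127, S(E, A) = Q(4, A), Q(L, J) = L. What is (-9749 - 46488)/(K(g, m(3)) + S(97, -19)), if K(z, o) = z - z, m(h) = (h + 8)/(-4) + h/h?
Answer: -56237/4 ≈ -14059.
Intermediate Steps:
S(E, A) = 4
m(h) = -1 - h/4 (m(h) = (8 + h)*(-¼) + 1 = (-2 - h/4) + 1 = -1 - h/4)
K(z, o) = 0
(-9749 - 46488)/(K(g, m(3)) + S(97, -19)) = (-9749 - 46488)/(0 + 4) = -56237/4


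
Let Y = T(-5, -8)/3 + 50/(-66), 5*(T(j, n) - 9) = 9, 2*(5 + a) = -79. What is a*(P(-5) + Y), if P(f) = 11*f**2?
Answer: -2040058/165 ≈ -12364.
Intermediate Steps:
a = -89/2 (a = -5 + (1/2)*(-79) = -5 - 79/2 = -89/2 ≈ -44.500)
T(j, n) = 54/5 (T(j, n) = 9 + (1/5)*9 = 9 + 9/5 = 54/5)
Y = 469/165 (Y = (54/5)/3 + 50/(-66) = (54/5)*(1/3) + 50*(-1/66) = 18/5 - 25/33 = 469/165 ≈ 2.8424)
a*(P(-5) + Y) = -89*(11*(-5)**2 + 469/165)/2 = -89*(11*25 + 469/165)/2 = -89*(275 + 469/165)/2 = -89/2*45844/165 = -2040058/165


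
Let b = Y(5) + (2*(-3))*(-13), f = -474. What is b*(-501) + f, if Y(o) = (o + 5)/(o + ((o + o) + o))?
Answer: -79605/2 ≈ -39803.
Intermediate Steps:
Y(o) = (5 + o)/(4*o) (Y(o) = (5 + o)/(o + (2*o + o)) = (5 + o)/(o + 3*o) = (5 + o)/((4*o)) = (5 + o)*(1/(4*o)) = (5 + o)/(4*o))
b = 157/2 (b = (¼)*(5 + 5)/5 + (2*(-3))*(-13) = (¼)*(⅕)*10 - 6*(-13) = ½ + 78 = 157/2 ≈ 78.500)
b*(-501) + f = (157/2)*(-501) - 474 = -78657/2 - 474 = -79605/2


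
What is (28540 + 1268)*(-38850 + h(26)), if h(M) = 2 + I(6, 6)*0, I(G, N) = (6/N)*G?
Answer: -1157981184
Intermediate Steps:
I(G, N) = 6*G/N
h(M) = 2 (h(M) = 2 + (6*6/6)*0 = 2 + (6*6*(⅙))*0 = 2 + 6*0 = 2 + 0 = 2)
(28540 + 1268)*(-38850 + h(26)) = (28540 + 1268)*(-38850 + 2) = 29808*(-38848) = -1157981184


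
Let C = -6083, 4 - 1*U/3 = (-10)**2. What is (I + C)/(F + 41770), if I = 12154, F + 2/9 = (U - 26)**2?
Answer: 54639/1263292 ≈ 0.043251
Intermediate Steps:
U = -288 (U = 12 - 3*(-10)**2 = 12 - 3*100 = 12 - 300 = -288)
F = 887362/9 (F = -2/9 + (-288 - 26)**2 = -2/9 + (-314)**2 = -2/9 + 98596 = 887362/9 ≈ 98596.)
(I + C)/(F + 41770) = (12154 - 6083)/(887362/9 + 41770) = 6071/(1263292/9) = 6071*(9/1263292) = 54639/1263292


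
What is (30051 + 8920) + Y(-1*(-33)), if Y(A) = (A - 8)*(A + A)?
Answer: 40621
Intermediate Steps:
Y(A) = 2*A*(-8 + A) (Y(A) = (-8 + A)*(2*A) = 2*A*(-8 + A))
(30051 + 8920) + Y(-1*(-33)) = (30051 + 8920) + 2*(-1*(-33))*(-8 - 1*(-33)) = 38971 + 2*33*(-8 + 33) = 38971 + 2*33*25 = 38971 + 1650 = 40621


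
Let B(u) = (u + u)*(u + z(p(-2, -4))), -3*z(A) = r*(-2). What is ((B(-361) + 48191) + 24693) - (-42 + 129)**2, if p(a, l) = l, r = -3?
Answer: 327401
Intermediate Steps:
z(A) = -2 (z(A) = -(-1)*(-2) = -1/3*6 = -2)
B(u) = 2*u*(-2 + u) (B(u) = (u + u)*(u - 2) = (2*u)*(-2 + u) = 2*u*(-2 + u))
((B(-361) + 48191) + 24693) - (-42 + 129)**2 = ((2*(-361)*(-2 - 361) + 48191) + 24693) - (-42 + 129)**2 = ((2*(-361)*(-363) + 48191) + 24693) - 1*87**2 = ((262086 + 48191) + 24693) - 1*7569 = (310277 + 24693) - 7569 = 334970 - 7569 = 327401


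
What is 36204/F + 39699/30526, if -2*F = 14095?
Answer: -1650769203/430263970 ≈ -3.8366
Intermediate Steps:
F = -14095/2 (F = -½*14095 = -14095/2 ≈ -7047.5)
36204/F + 39699/30526 = 36204/(-14095/2) + 39699/30526 = 36204*(-2/14095) + 39699*(1/30526) = -72408/14095 + 39699/30526 = -1650769203/430263970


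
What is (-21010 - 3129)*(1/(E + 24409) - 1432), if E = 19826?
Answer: 1529073344141/44235 ≈ 3.4567e+7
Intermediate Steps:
(-21010 - 3129)*(1/(E + 24409) - 1432) = (-21010 - 3129)*(1/(19826 + 24409) - 1432) = -24139*(1/44235 - 1432) = -24139*(-63344519/44235) = 1529073344141/44235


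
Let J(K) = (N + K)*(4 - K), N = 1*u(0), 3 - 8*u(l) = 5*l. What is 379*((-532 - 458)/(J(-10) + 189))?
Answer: -1500840/217 ≈ -6916.3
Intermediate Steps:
u(l) = 3/8 - 5*l/8
N = 3/8 (N = 1*(3/8 - 5/8*0) = 1*(3/8 + 0) = 1*(3/8) = 3/8 ≈ 0.37500)
J(K) = (4 - K)*(3/8 + K) (J(K) = (3/8 + K)*(4 - K) = (4 - K)*(3/8 + K))
379*((-532 - 458)/(J(-10) + 189)) = 379*((-532 - 458)/((3/2 - 1*(-10)² + (29/8)*(-10)) + 189)) = 379*(-990/((3/2 - 1*100 - 145/4) + 189)) = 379*(-990/((3/2 - 100 - 145/4) + 189)) = 379*(-990/(-539/4 + 189)) = 379*(-990/217/4) = 379*(-990*4/217) = 379*(-3960/217) = -1500840/217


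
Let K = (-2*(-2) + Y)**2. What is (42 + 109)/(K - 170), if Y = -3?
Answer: -151/169 ≈ -0.89349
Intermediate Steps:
K = 1 (K = (-2*(-2) - 3)**2 = (4 - 3)**2 = 1**2 = 1)
(42 + 109)/(K - 170) = (42 + 109)/(1 - 170) = 151/(-169) = 151*(-1/169) = -151/169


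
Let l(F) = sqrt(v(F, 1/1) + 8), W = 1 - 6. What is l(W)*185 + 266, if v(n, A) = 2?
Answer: 266 + 185*sqrt(10) ≈ 851.02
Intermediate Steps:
W = -5
l(F) = sqrt(10) (l(F) = sqrt(2 + 8) = sqrt(10))
l(W)*185 + 266 = sqrt(10)*185 + 266 = 185*sqrt(10) + 266 = 266 + 185*sqrt(10)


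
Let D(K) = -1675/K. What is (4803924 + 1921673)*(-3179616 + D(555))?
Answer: -2373716810288467/111 ≈ -2.1385e+13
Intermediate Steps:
(4803924 + 1921673)*(-3179616 + D(555)) = (4803924 + 1921673)*(-3179616 - 1675/555) = 6725597*(-3179616 - 1675*1/555) = 6725597*(-3179616 - 335/111) = 6725597*(-352937711/111) = -2373716810288467/111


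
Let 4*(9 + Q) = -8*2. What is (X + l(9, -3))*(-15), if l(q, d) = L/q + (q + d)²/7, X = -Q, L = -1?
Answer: -5680/21 ≈ -270.48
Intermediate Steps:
Q = -13 (Q = -9 + (-8*2)/4 = -9 + (¼)*(-16) = -9 - 4 = -13)
X = 13 (X = -1*(-13) = 13)
l(q, d) = -1/q + (d + q)²/7 (l(q, d) = -1/q + (q + d)²/7 = -1/q + (d + q)²*(⅐) = -1/q + (d + q)²/7)
(X + l(9, -3))*(-15) = (13 + (-1/9 + (-3 + 9)²/7))*(-15) = (13 + (-1*⅑ + (⅐)*6²))*(-15) = (13 + (-⅑ + (⅐)*36))*(-15) = (13 + (-⅑ + 36/7))*(-15) = (13 + 317/63)*(-15) = (1136/63)*(-15) = -5680/21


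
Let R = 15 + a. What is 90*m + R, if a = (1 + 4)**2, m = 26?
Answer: 2380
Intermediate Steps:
a = 25 (a = 5**2 = 25)
R = 40 (R = 15 + 25 = 40)
90*m + R = 90*26 + 40 = 2340 + 40 = 2380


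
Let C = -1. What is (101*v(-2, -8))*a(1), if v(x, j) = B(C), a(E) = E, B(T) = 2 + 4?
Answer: 606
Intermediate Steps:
B(T) = 6
v(x, j) = 6
(101*v(-2, -8))*a(1) = (101*6)*1 = 606*1 = 606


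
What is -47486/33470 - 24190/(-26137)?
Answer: -3656799/7413605 ≈ -0.49326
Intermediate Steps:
-47486/33470 - 24190/(-26137) = -47486*1/33470 - 24190*(-1/26137) = -23743/16735 + 410/443 = -3656799/7413605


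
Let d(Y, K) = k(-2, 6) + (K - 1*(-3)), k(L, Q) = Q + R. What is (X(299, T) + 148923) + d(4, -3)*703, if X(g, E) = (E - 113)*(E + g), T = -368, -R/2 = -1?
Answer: 187736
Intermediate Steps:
R = 2 (R = -2*(-1) = 2)
k(L, Q) = 2 + Q (k(L, Q) = Q + 2 = 2 + Q)
X(g, E) = (-113 + E)*(E + g)
d(Y, K) = 11 + K (d(Y, K) = (2 + 6) + (K - 1*(-3)) = 8 + (K + 3) = 8 + (3 + K) = 11 + K)
(X(299, T) + 148923) + d(4, -3)*703 = (((-368)² - 113*(-368) - 113*299 - 368*299) + 148923) + (11 - 3)*703 = ((135424 + 41584 - 33787 - 110032) + 148923) + 8*703 = (33189 + 148923) + 5624 = 182112 + 5624 = 187736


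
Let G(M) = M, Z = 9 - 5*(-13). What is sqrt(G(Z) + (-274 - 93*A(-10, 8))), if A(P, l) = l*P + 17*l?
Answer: 52*I*sqrt(2) ≈ 73.539*I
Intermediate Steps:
A(P, l) = 17*l + P*l (A(P, l) = P*l + 17*l = 17*l + P*l)
Z = 74 (Z = 9 + 65 = 74)
sqrt(G(Z) + (-274 - 93*A(-10, 8))) = sqrt(74 + (-274 - 744*(17 - 10))) = sqrt(74 + (-274 - 744*7)) = sqrt(74 + (-274 - 93*56)) = sqrt(74 + (-274 - 5208)) = sqrt(74 - 5482) = sqrt(-5408) = 52*I*sqrt(2)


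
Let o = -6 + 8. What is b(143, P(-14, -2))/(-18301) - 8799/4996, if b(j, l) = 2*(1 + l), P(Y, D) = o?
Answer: -161060475/91431796 ≈ -1.7615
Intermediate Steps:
o = 2
P(Y, D) = 2
b(j, l) = 2 + 2*l
b(143, P(-14, -2))/(-18301) - 8799/4996 = (2 + 2*2)/(-18301) - 8799/4996 = (2 + 4)*(-1/18301) - 8799*1/4996 = 6*(-1/18301) - 8799/4996 = -6/18301 - 8799/4996 = -161060475/91431796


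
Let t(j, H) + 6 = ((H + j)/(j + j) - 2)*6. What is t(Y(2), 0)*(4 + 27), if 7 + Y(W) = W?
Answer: -465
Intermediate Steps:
Y(W) = -7 + W
t(j, H) = -18 + 3*(H + j)/j (t(j, H) = -6 + ((H + j)/(j + j) - 2)*6 = -6 + ((H + j)/((2*j)) - 2)*6 = -6 + ((H + j)*(1/(2*j)) - 2)*6 = -6 + ((H + j)/(2*j) - 2)*6 = -6 + (-2 + (H + j)/(2*j))*6 = -6 + (-12 + 3*(H + j)/j) = -18 + 3*(H + j)/j)
t(Y(2), 0)*(4 + 27) = (-15 + 3*0/(-7 + 2))*(4 + 27) = (-15 + 3*0/(-5))*31 = (-15 + 3*0*(-⅕))*31 = (-15 + 0)*31 = -15*31 = -465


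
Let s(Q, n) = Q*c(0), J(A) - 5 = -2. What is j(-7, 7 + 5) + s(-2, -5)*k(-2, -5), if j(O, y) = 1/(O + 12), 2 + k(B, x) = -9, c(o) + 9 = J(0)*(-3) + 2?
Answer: -1759/5 ≈ -351.80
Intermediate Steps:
J(A) = 3 (J(A) = 5 - 2 = 3)
c(o) = -16 (c(o) = -9 + (3*(-3) + 2) = -9 + (-9 + 2) = -9 - 7 = -16)
k(B, x) = -11 (k(B, x) = -2 - 9 = -11)
j(O, y) = 1/(12 + O)
s(Q, n) = -16*Q (s(Q, n) = Q*(-16) = -16*Q)
j(-7, 7 + 5) + s(-2, -5)*k(-2, -5) = 1/(12 - 7) - 16*(-2)*(-11) = 1/5 + 32*(-11) = ⅕ - 352 = -1759/5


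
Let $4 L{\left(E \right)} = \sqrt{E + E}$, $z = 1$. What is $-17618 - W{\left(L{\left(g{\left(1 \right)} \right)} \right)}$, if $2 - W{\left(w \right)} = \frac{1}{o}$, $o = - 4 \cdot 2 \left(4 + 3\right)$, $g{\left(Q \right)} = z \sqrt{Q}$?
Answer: $- \frac{986721}{56} \approx -17620.0$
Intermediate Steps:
$g{\left(Q \right)} = \sqrt{Q}$ ($g{\left(Q \right)} = 1 \sqrt{Q} = \sqrt{Q}$)
$L{\left(E \right)} = \frac{\sqrt{2} \sqrt{E}}{4}$ ($L{\left(E \right)} = \frac{\sqrt{E + E}}{4} = \frac{\sqrt{2 E}}{4} = \frac{\sqrt{2} \sqrt{E}}{4}$)
$o = -56$ ($o = - 4 \cdot 2 \cdot 7 = \left(-4\right) 14 = -56$)
$W{\left(w \right)} = \frac{113}{56}$ ($W{\left(w \right)} = 2 - \frac{1}{-56} = 2 - - \frac{1}{56} = 2 + \frac{1}{56} = \frac{113}{56}$)
$-17618 - W{\left(L{\left(g{\left(1 \right)} \right)} \right)} = -17618 - \frac{113}{56} = - \frac{986721}{56}$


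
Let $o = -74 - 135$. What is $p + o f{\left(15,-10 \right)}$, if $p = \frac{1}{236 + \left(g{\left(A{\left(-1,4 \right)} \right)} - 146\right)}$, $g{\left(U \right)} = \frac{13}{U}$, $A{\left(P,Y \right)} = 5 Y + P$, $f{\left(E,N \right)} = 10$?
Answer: $- \frac{3601051}{1723} \approx -2090.0$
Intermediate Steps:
$A{\left(P,Y \right)} = P + 5 Y$
$o = -209$
$p = \frac{19}{1723}$ ($p = \frac{1}{236 + \left(\frac{13}{-1 + 5 \cdot 4} - 146\right)} = \frac{1}{236 - \left(146 - \frac{13}{-1 + 20}\right)} = \frac{1}{236 - \left(146 - \frac{13}{19}\right)} = \frac{1}{236 + \left(13 \cdot \frac{1}{19} - 146\right)} = \frac{1}{236 + \left(\frac{13}{19} - 146\right)} = \frac{1}{236 - \frac{2761}{19}} = \frac{1}{\frac{1723}{19}} = \frac{19}{1723} \approx 0.011027$)
$p + o f{\left(15,-10 \right)} = \frac{19}{1723} - 2090 = - \frac{3601051}{1723}$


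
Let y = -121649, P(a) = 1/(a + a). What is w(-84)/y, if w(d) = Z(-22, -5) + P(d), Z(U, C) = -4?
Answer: 673/20437032 ≈ 3.2930e-5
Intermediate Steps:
P(a) = 1/(2*a)
w(d) = -4 + 1/(2*d)
w(-84)/y = (-4 + (½)/(-84))/(-121649) = (-4 + (½)*(-1/84))*(-1/121649) = (-4 - 1/168)*(-1/121649) = -673/168*(-1/121649) = 673/20437032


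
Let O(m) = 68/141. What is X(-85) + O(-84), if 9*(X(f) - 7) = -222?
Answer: -2423/141 ≈ -17.184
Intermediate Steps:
X(f) = -53/3 (X(f) = 7 + (1/9)*(-222) = 7 - 74/3 = -53/3)
O(m) = 68/141 (O(m) = 68*(1/141) = 68/141)
X(-85) + O(-84) = -53/3 + 68/141 = -2423/141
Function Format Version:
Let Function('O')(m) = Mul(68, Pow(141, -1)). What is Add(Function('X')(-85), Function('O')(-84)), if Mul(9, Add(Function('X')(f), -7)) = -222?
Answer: Rational(-2423, 141) ≈ -17.184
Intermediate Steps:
Function('X')(f) = Rational(-53, 3) (Function('X')(f) = Add(7, Mul(Rational(1, 9), -222)) = Add(7, Rational(-74, 3)) = Rational(-53, 3))
Function('O')(m) = Rational(68, 141) (Function('O')(m) = Mul(68, Rational(1, 141)) = Rational(68, 141))
Add(Function('X')(-85), Function('O')(-84)) = Add(Rational(-53, 3), Rational(68, 141)) = Rational(-2423, 141)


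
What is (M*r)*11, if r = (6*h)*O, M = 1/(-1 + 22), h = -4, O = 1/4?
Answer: -22/7 ≈ -3.1429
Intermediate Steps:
O = 1/4 ≈ 0.25000
M = 1/21 ≈ 0.047619
r = -6 (r = (6*(-4))*(1/4) = -24*1/4 = -6)
(M*r)*11 = ((1/21)*(-6))*11 = -2/7*11 = -22/7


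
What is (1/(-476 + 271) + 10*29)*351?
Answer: 20866599/205 ≈ 1.0179e+5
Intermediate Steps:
(1/(-476 + 271) + 10*29)*351 = (1/(-205) + 290)*351 = (-1/205 + 290)*351 = (59449/205)*351 = 20866599/205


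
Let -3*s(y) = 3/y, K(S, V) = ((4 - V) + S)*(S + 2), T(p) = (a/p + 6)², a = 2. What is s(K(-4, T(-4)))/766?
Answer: -1/46343 ≈ -2.1578e-5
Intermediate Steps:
T(p) = (6 + 2/p)² (T(p) = (2/p + 6)² = (6 + 2/p)²)
K(S, V) = (2 + S)*(4 + S - V) (K(S, V) = (4 + S - V)*(2 + S) = (2 + S)*(4 + S - V))
s(y) = -1/y
s(K(-4, T(-4)))/766 = -1/(8 + (-4)² - 8*(1 + 3*(-4))²/(-4)² + 6*(-4) - 1*(-4)*4*(1 + 3*(-4))²/(-4)²)/766 = -1/(8 + 16 - 8*(1 - 12)²/16 - 24 - 1*(-4)*4*(1/16)*(1 - 12)²)*(1/766) = -1/(8 + 16 - 8*(-11)²/16 - 24 - 1*(-4)*4*(1/16)*(-11)²)*(1/766) = -1/(8 + 16 - 8*121/16 - 24 - 1*(-4)*4*(1/16)*121)*(1/766) = -1/(8 + 16 - 2*121/4 - 24 - 1*(-4)*121/4)*(1/766) = -1/(8 + 16 - 121/2 - 24 + 121)*(1/766) = -1/121/2*(1/766) = -1*2/121*(1/766) = -2/121*1/766 = -1/46343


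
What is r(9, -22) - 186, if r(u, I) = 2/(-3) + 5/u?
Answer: -1675/9 ≈ -186.11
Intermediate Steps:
r(u, I) = -2/3 + 5/u (r(u, I) = 2*(-1/3) + 5/u = -2/3 + 5/u)
r(9, -22) - 186 = (-2/3 + 5/9) - 186 = -1/9 - 186 = -1675/9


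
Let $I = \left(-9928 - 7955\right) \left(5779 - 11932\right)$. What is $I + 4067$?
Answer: $110038166$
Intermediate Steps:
$I = 110034099$ ($I = \left(-17883\right) \left(-6153\right) = 110034099$)
$I + 4067 = 110034099 + 4067 = 110038166$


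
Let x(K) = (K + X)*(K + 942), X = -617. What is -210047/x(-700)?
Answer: 210047/318714 ≈ 0.65905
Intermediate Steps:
x(K) = (-617 + K)*(942 + K) (x(K) = (K - 617)*(K + 942) = (-617 + K)*(942 + K))
-210047/x(-700) = -210047/(-581214 + (-700)² + 325*(-700)) = -210047/(-581214 + 490000 - 227500) = -210047/(-318714) = -210047*(-1/318714) = 210047/318714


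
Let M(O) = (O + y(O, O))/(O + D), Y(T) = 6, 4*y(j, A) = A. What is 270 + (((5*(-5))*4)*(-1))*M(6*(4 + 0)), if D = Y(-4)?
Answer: 370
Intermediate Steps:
y(j, A) = A/4
D = 6
M(O) = 5*O/(4*(6 + O)) (M(O) = (O + O/4)/(O + 6) = (5*O/4)/(6 + O) = 5*O/(4*(6 + O)))
270 + (((5*(-5))*4)*(-1))*M(6*(4 + 0)) = 270 + (((5*(-5))*4)*(-1))*(5*(6*(4 + 0))/(4*(6 + 6*(4 + 0)))) = 270 + (-25*4*(-1))*(5*(6*4)/(4*(6 + 6*4))) = 270 + (-100*(-1))*((5/4)*24/(6 + 24)) = 270 + 100*((5/4)*24/30) = 270 + 100*((5/4)*24*(1/30)) = 270 + 100*1 = 270 + 100 = 370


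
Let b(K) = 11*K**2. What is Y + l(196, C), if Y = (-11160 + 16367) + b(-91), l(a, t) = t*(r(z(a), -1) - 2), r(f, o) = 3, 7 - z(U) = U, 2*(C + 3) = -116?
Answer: 96237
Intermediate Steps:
C = -61 (C = -3 + (1/2)*(-116) = -3 - 58 = -61)
z(U) = 7 - U
l(a, t) = t (l(a, t) = t*(3 - 2) = t*1 = t)
Y = 96298 (Y = (-11160 + 16367) + 11*(-91)**2 = 5207 + 11*8281 = 5207 + 91091 = 96298)
Y + l(196, C) = 96298 - 61 = 96237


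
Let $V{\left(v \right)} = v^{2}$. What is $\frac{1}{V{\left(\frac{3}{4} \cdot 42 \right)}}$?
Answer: $\frac{4}{3969} \approx 0.0010078$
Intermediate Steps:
$\frac{1}{V{\left(\frac{3}{4} \cdot 42 \right)}} = \frac{1}{\left(\frac{3}{4} \cdot 42\right)^{2}} = \frac{1}{\left(\frac{63}{2}\right)^{2}} = \frac{1}{\frac{3969}{4}} = \frac{4}{3969}$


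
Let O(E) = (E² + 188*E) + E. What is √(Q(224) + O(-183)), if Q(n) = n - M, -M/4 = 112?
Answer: I*√426 ≈ 20.64*I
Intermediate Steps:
M = -448 (M = -4*112 = -448)
Q(n) = 448 + n (Q(n) = n - 1*(-448) = n + 448 = 448 + n)
O(E) = E² + 189*E
√(Q(224) + O(-183)) = √((448 + 224) - 183*(189 - 183)) = √(672 - 183*6) = √(672 - 1098) = √(-426) = I*√426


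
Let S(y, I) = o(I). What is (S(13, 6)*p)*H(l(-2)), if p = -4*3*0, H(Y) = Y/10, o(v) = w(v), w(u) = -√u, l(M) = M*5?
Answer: 0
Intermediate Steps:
l(M) = 5*M
o(v) = -√v
S(y, I) = -√I
H(Y) = Y/10 (H(Y) = Y*(⅒) = Y/10)
p = 0 (p = -12*0 = 0)
(S(13, 6)*p)*H(l(-2)) = (-√6*0)*((5*(-2))/10) = 0*((⅒)*(-10)) = 0*(-1) = 0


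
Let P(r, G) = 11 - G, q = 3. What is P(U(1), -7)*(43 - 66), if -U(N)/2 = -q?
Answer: -414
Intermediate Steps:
U(N) = 6 (U(N) = -(-2)*3 = -2*(-3) = 6)
P(U(1), -7)*(43 - 66) = (11 - 1*(-7))*(43 - 66) = (11 + 7)*(-23) = 18*(-23) = -414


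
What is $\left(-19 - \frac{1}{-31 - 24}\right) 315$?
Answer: $- \frac{65772}{11} \approx -5979.3$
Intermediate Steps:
$\left(-19 - \frac{1}{-31 - 24}\right) 315 = \left(-19 - \frac{1}{-55}\right) 315 = \left(-19 - - \frac{1}{55}\right) 315 = \left(-19 + \frac{1}{55}\right) 315 = \left(- \frac{1044}{55}\right) 315 = - \frac{65772}{11}$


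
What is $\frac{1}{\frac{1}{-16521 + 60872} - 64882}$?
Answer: $- \frac{44351}{2877581581} \approx -1.5413 \cdot 10^{-5}$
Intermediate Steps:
$\frac{1}{\frac{1}{-16521 + 60872} - 64882} = \frac{1}{\frac{1}{44351} - 64882} = \frac{1}{- \frac{2877581581}{44351}} = - \frac{44351}{2877581581}$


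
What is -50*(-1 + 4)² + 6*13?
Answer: -372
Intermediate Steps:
-50*(-1 + 4)² + 6*13 = -50*3² + 78 = -50*9 + 78 = -450 + 78 = -372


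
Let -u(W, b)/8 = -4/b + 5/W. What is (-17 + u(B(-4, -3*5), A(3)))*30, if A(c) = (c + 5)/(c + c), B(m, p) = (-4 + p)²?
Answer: 74610/361 ≈ 206.68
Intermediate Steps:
A(c) = (5 + c)/(2*c) (A(c) = (5 + c)/((2*c)) = (5 + c)*(1/(2*c)) = (5 + c)/(2*c))
u(W, b) = -40/W + 32/b (u(W, b) = -8*(-4/b + 5/W) = -40/W + 32/b)
(-17 + u(B(-4, -3*5), A(3)))*30 = (-17 + (-40/(-4 - 3*5)² + 32/(((½)*(5 + 3)/3))))*30 = (-17 + (-40/(-4 - 15)² + 32/(((½)*(⅓)*8))))*30 = (-17 + (-40/((-19)²) + 32/(4/3)))*30 = (-17 + (-40/361 + 32*(¾)))*30 = (-17 + (-40*1/361 + 24))*30 = (-17 + (-40/361 + 24))*30 = (-17 + 8624/361)*30 = (2487/361)*30 = 74610/361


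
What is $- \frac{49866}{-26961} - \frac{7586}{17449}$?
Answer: $\frac{221861896}{156814163} \approx 1.4148$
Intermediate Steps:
$- \frac{49866}{-26961} - \frac{7586}{17449} = \left(-49866\right) \left(- \frac{1}{26961}\right) - \frac{7586}{17449} = \frac{16622}{8987} - \frac{7586}{17449} = \frac{221861896}{156814163}$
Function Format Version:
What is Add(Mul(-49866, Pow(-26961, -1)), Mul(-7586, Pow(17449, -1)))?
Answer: Rational(221861896, 156814163) ≈ 1.4148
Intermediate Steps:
Add(Mul(-49866, Pow(-26961, -1)), Mul(-7586, Pow(17449, -1))) = Add(Mul(-49866, Rational(-1, 26961)), Mul(-7586, Rational(1, 17449))) = Add(Rational(16622, 8987), Rational(-7586, 17449)) = Rational(221861896, 156814163)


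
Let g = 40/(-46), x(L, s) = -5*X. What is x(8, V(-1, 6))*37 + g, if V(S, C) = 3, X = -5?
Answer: 21255/23 ≈ 924.13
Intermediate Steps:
x(L, s) = 25 (x(L, s) = -5*(-5) = 25)
g = -20/23 (g = 40*(-1/46) = -20/23 ≈ -0.86957)
x(8, V(-1, 6))*37 + g = 25*37 - 20/23 = 925 - 20/23 = 21255/23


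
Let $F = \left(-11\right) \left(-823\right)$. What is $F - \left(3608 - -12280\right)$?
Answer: $-6835$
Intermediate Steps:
$F = 9053$
$F - \left(3608 - -12280\right) = 9053 - \left(3608 - -12280\right) = 9053 - \left(3608 + 12280\right) = 9053 - 15888 = -6835$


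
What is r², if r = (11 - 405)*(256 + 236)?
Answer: 37577047104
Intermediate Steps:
r = -193848 (r = -394*492 = -193848)
r² = (-193848)² = 37577047104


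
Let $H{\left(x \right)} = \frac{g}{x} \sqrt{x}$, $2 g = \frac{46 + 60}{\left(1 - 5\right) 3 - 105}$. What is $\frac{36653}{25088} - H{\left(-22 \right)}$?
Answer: $\frac{36653}{25088} - \frac{53 i \sqrt{22}}{2574} \approx 1.461 - 0.096578 i$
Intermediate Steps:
$g = - \frac{53}{117}$ ($g = \frac{\left(46 + 60\right) \frac{1}{\left(1 - 5\right) 3 - 105}}{2} = \frac{106 \frac{1}{\left(-4\right) 3 - 105}}{2} = \frac{106 \frac{1}{-12 - 105}}{2} = \frac{106 \frac{1}{-117}}{2} = \frac{106 \left(- \frac{1}{117}\right)}{2} = \frac{1}{2} \left(- \frac{106}{117}\right) = - \frac{53}{117} \approx -0.45299$)
$H{\left(x \right)} = - \frac{53}{117 \sqrt{x}}$ ($H{\left(x \right)} = - \frac{53}{117 x} \sqrt{x} = - \frac{53}{117 \sqrt{x}}$)
$\frac{36653}{25088} - H{\left(-22 \right)} = \frac{36653}{25088} - - \frac{53}{117 i \sqrt{22}} = 36653 \cdot \frac{1}{25088} - - \frac{53 \left(- \frac{i \sqrt{22}}{22}\right)}{117} = \frac{36653}{25088} - \frac{53 i \sqrt{22}}{2574}$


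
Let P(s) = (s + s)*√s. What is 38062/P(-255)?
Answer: 19031*I*√255/65025 ≈ 4.6736*I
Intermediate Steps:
P(s) = 2*s^(3/2) (P(s) = (2*s)*√s = 2*s^(3/2))
38062/P(-255) = 38062/((2*(-255)^(3/2))) = 38062/((2*(-255*I*√255))) = 38062/((-510*I*√255)) = 38062*(I*√255/130050) = 19031*I*√255/65025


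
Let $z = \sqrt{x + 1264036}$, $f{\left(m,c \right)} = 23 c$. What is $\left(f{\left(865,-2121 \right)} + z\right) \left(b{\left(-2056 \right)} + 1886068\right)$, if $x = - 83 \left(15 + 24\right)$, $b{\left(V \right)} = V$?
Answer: $-91907757396 + 1884012 \sqrt{1260799} \approx -8.9792 \cdot 10^{10}$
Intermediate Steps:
$x = -3237$ ($x = \left(-83\right) 39 = -3237$)
$z = \sqrt{1260799}$ ($z = \sqrt{-3237 + 1264036} = \sqrt{1260799} \approx 1122.9$)
$\left(f{\left(865,-2121 \right)} + z\right) \left(b{\left(-2056 \right)} + 1886068\right) = \left(23 \left(-2121\right) + \sqrt{1260799}\right) \left(-2056 + 1886068\right) = \left(-48783 + \sqrt{1260799}\right) 1884012 = -91907757396 + 1884012 \sqrt{1260799}$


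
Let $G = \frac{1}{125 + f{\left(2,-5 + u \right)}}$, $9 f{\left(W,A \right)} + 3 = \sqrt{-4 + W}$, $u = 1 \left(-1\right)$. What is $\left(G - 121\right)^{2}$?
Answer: $\frac{- 18428847727 i + 32852226 \sqrt{2}}{2 \left(- 629441 i + 1122 \sqrt{2}\right)} \approx 14639.0 + 0.0024466 i$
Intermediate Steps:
$u = -1$
$f{\left(W,A \right)} = - \frac{1}{3} + \frac{\sqrt{-4 + W}}{9}$
$G = \frac{1}{\frac{374}{3} + \frac{i \sqrt{2}}{9}}$ ($G = \frac{1}{125 - \left(\frac{1}{3} - \frac{\sqrt{-4 + 2}}{9}\right)} = \frac{1}{125 - \left(\frac{1}{3} - \frac{\sqrt{-2}}{9}\right)} = \frac{1}{125 - \left(\frac{1}{3} - \frac{i \sqrt{2}}{9}\right)} = \frac{1}{\frac{374}{3} + \frac{i \sqrt{2}}{9}} \approx 0.0080214 - 1.01 \cdot 10^{-5} i$)
$\left(G - 121\right)^{2} = \left(\left(\frac{5049}{629443} - \frac{9 i \sqrt{2}}{1258886}\right) - 121\right)^{2} = \left(- \frac{76157554}{629443} - \frac{9 i \sqrt{2}}{1258886}\right)^{2}$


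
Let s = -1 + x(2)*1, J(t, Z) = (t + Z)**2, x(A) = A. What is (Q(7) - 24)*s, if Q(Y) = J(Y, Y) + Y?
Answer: 179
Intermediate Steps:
J(t, Z) = (Z + t)**2
Q(Y) = Y + 4*Y**2 (Q(Y) = (Y + Y)**2 + Y = (2*Y)**2 + Y = 4*Y**2 + Y = Y + 4*Y**2)
s = 1 (s = -1 + 2*1 = -1 + 2 = 1)
(Q(7) - 24)*s = (7*(1 + 4*7) - 24)*1 = (7*(1 + 28) - 24)*1 = (7*29 - 24)*1 = (203 - 24)*1 = 179*1 = 179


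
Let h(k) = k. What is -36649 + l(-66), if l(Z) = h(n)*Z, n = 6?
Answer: -37045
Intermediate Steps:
l(Z) = 6*Z
-36649 + l(-66) = -36649 + 6*(-66) = -36649 - 396 = -37045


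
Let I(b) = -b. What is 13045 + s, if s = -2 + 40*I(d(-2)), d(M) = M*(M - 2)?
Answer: 12723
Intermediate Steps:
d(M) = M*(-2 + M)
s = -322 (s = -2 + 40*(-(-2)*(-2 - 2)) = -2 + 40*(-(-2)*(-4)) = -2 + 40*(-1*8) = -2 + 40*(-8) = -2 - 320 = -322)
13045 + s = 13045 - 322 = 12723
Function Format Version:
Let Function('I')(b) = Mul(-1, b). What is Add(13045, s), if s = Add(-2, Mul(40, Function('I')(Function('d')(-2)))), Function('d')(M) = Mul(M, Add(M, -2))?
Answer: 12723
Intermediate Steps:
Function('d')(M) = Mul(M, Add(-2, M))
s = -322 (s = Add(-2, Mul(40, Mul(-1, Mul(-2, Add(-2, -2))))) = Add(-2, Mul(40, Mul(-1, Mul(-2, -4)))) = Add(-2, Mul(40, Mul(-1, 8))) = Add(-2, Mul(40, -8)) = Add(-2, -320) = -322)
Add(13045, s) = Add(13045, -322) = 12723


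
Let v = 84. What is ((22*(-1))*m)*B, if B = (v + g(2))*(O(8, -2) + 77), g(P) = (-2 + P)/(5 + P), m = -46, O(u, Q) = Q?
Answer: 6375600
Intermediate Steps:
g(P) = (-2 + P)/(5 + P)
B = 6300 (B = (84 + (-2 + 2)/(5 + 2))*(-2 + 77) = (84 + 0/7)*75 = (84 + (⅐)*0)*75 = (84 + 0)*75 = 84*75 = 6300)
((22*(-1))*m)*B = ((22*(-1))*(-46))*6300 = -22*(-46)*6300 = 1012*6300 = 6375600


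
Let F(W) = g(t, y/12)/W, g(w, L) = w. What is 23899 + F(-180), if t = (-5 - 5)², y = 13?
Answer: 215086/9 ≈ 23898.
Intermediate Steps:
t = 100 (t = (-10)² = 100)
F(W) = 100/W
23899 + F(-180) = 23899 + 100/(-180) = 23899 + 100*(-1/180) = 23899 - 5/9 = 215086/9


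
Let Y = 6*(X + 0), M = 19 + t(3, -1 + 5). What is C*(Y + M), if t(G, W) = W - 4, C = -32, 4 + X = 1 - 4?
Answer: 736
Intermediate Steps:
X = -7 (X = -4 + (1 - 4) = -4 - 3 = -7)
t(G, W) = -4 + W
M = 19 (M = 19 + (-4 + (-1 + 5)) = 19 + (-4 + 4) = 19 + 0 = 19)
Y = -42 (Y = 6*(-7 + 0) = 6*(-7) = -42)
C*(Y + M) = -32*(-42 + 19) = -32*(-23) = 736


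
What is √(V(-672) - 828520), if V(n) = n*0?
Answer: 2*I*√207130 ≈ 910.23*I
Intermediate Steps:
V(n) = 0
√(V(-672) - 828520) = √(0 - 828520) = √(-828520) = 2*I*√207130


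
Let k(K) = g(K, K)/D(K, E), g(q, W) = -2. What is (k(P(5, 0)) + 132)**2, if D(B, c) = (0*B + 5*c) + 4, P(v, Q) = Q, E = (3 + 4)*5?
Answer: 558187876/32041 ≈ 17421.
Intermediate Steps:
E = 35 (E = 7*5 = 35)
D(B, c) = 4 + 5*c (D(B, c) = (0 + 5*c) + 4 = 5*c + 4 = 4 + 5*c)
k(K) = -2/179 (k(K) = -2/(4 + 5*35) = -2/(4 + 175) = -2/179)
(k(P(5, 0)) + 132)**2 = (-2/179 + 132)**2 = (23626/179)**2 = 558187876/32041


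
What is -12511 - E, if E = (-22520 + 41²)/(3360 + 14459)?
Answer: -222912670/17819 ≈ -12510.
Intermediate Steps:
E = -20839/17819 (E = (-22520 + 1681)/17819 = -20839*1/17819 = -20839/17819 ≈ -1.1695)
-12511 - E = -12511 - 1*(-20839/17819) = -12511 + 20839/17819 = -222912670/17819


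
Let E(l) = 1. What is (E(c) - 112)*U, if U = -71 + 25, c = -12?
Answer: 5106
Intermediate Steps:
U = -46
(E(c) - 112)*U = (1 - 112)*(-46) = -111*(-46) = 5106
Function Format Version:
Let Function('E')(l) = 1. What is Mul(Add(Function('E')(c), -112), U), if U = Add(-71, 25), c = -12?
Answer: 5106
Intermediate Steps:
U = -46
Mul(Add(Function('E')(c), -112), U) = Mul(Add(1, -112), -46) = Mul(-111, -46) = 5106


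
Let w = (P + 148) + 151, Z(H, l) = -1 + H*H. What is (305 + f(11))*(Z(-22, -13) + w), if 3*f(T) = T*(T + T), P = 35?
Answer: 945269/3 ≈ 3.1509e+5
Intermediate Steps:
Z(H, l) = -1 + H²
w = 334 (w = (35 + 148) + 151 = 183 + 151 = 334)
f(T) = 2*T²/3 (f(T) = (T*(T + T))/3 = (T*(2*T))/3 = (2*T²)/3 = 2*T²/3)
(305 + f(11))*(Z(-22, -13) + w) = (305 + (⅔)*11²)*((-1 + (-22)²) + 334) = (305 + (⅔)*121)*((-1 + 484) + 334) = (305 + 242/3)*(483 + 334) = (1157/3)*817 = 945269/3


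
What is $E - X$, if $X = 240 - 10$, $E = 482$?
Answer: $252$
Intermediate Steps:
$X = 230$ ($X = 240 - 10 = 230$)
$E - X = 482 - 230 = 252$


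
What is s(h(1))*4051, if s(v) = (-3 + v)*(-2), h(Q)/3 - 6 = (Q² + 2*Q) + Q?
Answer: -218754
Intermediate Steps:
h(Q) = 18 + 3*Q² + 9*Q (h(Q) = 18 + 3*((Q² + 2*Q) + Q) = 18 + 3*(Q² + 3*Q) = 18 + (3*Q² + 9*Q) = 18 + 3*Q² + 9*Q)
s(v) = 6 - 2*v
s(h(1))*4051 = (6 - 2*(18 + 3*1² + 9*1))*4051 = (6 - 2*(18 + 3*1 + 9))*4051 = (6 - 2*(18 + 3 + 9))*4051 = (6 - 2*30)*4051 = (6 - 60)*4051 = -54*4051 = -218754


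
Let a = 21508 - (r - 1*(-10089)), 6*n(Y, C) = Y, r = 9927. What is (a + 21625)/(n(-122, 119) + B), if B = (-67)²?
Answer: 69351/13406 ≈ 5.1731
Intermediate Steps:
B = 4489
n(Y, C) = Y/6
a = 1492 (a = 21508 - (9927 - 1*(-10089)) = 21508 - (9927 + 10089) = 21508 - 1*20016 = 21508 - 20016 = 1492)
(a + 21625)/(n(-122, 119) + B) = (1492 + 21625)/((⅙)*(-122) + 4489) = 23117/(-61/3 + 4489) = 23117/(13406/3) = 23117*(3/13406) = 69351/13406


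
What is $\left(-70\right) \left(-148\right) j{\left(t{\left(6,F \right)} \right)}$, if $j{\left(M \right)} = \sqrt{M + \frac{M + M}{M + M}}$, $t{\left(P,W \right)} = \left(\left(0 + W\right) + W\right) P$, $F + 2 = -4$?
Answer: $10360 i \sqrt{71} \approx 87295.0 i$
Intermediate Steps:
$F = -6$ ($F = -2 - 4 = -6$)
$t{\left(P,W \right)} = 2 P W$ ($t{\left(P,W \right)} = \left(W + W\right) P = 2 W P = 2 P W$)
$j{\left(M \right)} = \sqrt{1 + M}$ ($j{\left(M \right)} = \sqrt{M + \frac{2 M}{2 M}} = \sqrt{M + 2 M \frac{1}{2 M}} = \sqrt{M + 1} = \sqrt{1 + M}$)
$\left(-70\right) \left(-148\right) j{\left(t{\left(6,F \right)} \right)} = \left(-70\right) \left(-148\right) \sqrt{1 + 2 \cdot 6 \left(-6\right)} = 10360 \sqrt{1 - 72} = 10360 \sqrt{-71} = 10360 i \sqrt{71}$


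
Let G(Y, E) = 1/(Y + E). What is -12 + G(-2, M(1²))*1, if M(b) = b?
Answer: -13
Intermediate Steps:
G(Y, E) = 1/(E + Y)
-12 + G(-2, M(1²))*1 = -12 + 1/(1² - 2) = -12 + 1/(1 - 2) = -12 + 1/(-1) = -12 - 1*1 = -12 - 1 = -13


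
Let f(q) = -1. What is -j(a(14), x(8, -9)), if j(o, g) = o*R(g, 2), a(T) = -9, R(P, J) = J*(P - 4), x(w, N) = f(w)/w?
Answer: -297/4 ≈ -74.250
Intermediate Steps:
x(w, N) = -1/w
R(P, J) = J*(-4 + P)
j(o, g) = o*(-8 + 2*g) (j(o, g) = o*(2*(-4 + g)) = o*(-8 + 2*g))
-j(a(14), x(8, -9)) = -2*(-9)*(-4 - 1/8) = -2*(-9)*(-4 - 1*⅛) = -2*(-9)*(-4 - ⅛) = -2*(-9)*(-33)/8 = -1*297/4 = -297/4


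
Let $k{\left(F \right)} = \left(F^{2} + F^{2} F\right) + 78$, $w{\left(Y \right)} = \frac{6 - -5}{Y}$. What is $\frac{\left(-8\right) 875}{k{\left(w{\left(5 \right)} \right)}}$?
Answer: $- \frac{437500}{5843} \approx -74.876$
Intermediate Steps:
$w{\left(Y \right)} = \frac{11}{Y}$ ($w{\left(Y \right)} = \frac{6 + 5}{Y} = \frac{11}{Y}$)
$k{\left(F \right)} = 78 + F^{2} + F^{3}$ ($k{\left(F \right)} = \left(F^{2} + F^{3}\right) + 78 = 78 + F^{2} + F^{3}$)
$\frac{\left(-8\right) 875}{k{\left(w{\left(5 \right)} \right)}} = \frac{\left(-8\right) 875}{78 + \left(\frac{11}{5}\right)^{2} + \left(\frac{11}{5}\right)^{3}} = - \frac{7000}{78 + \left(11 \cdot \frac{1}{5}\right)^{2} + \left(11 \cdot \frac{1}{5}\right)^{3}} = - \frac{7000}{78 + \left(\frac{11}{5}\right)^{2} + \left(\frac{11}{5}\right)^{3}} = - \frac{7000}{78 + \frac{121}{25} + \frac{1331}{125}} = - \frac{7000}{\frac{11686}{125}} = \left(-7000\right) \frac{125}{11686} = - \frac{437500}{5843}$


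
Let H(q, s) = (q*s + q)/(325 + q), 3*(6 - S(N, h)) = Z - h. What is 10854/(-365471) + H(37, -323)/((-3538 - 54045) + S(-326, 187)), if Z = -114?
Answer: -332220162579/11406287779930 ≈ -0.029126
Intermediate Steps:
S(N, h) = 44 + h/3 (S(N, h) = 6 - (-114 - h)/3 = 6 + (38 + h/3) = 44 + h/3)
H(q, s) = (q + q*s)/(325 + q)
10854/(-365471) + H(37, -323)/((-3538 - 54045) + S(-326, 187)) = 10854/(-365471) + (37*(1 - 323)/(325 + 37))/((-3538 - 54045) + (44 + (⅓)*187)) = 10854*(-1/365471) + (37*(-322)/362)/(-57583 + (44 + 187/3)) = -10854/365471 + (37*(1/362)*(-322))/(-57583 + 319/3) = -10854/365471 - 5957/(181*(-172430/3)) = -10854/365471 - 5957/181*(-3/172430) = -10854/365471 + 17871/31209830 = -332220162579/11406287779930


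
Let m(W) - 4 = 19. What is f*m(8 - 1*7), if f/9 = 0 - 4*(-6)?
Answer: 4968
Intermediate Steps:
m(W) = 23 (m(W) = 4 + 19 = 23)
f = 216 (f = 9*(0 - 4*(-6)) = 9*(0 + 24) = 9*24 = 216)
f*m(8 - 1*7) = 216*23 = 4968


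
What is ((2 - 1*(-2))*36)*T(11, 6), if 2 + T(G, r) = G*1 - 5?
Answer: 576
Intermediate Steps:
T(G, r) = -7 + G (T(G, r) = -2 + (G*1 - 5) = -2 + (G - 5) = -2 + (-5 + G) = -7 + G)
((2 - 1*(-2))*36)*T(11, 6) = ((2 - 1*(-2))*36)*(-7 + 11) = ((2 + 2)*36)*4 = (4*36)*4 = 144*4 = 576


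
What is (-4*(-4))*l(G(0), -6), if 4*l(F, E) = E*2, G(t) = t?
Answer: -48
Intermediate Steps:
l(F, E) = E/2 (l(F, E) = (E*2)/4 = (2*E)/4 = E/2)
(-4*(-4))*l(G(0), -6) = (-4*(-4))*((½)*(-6)) = 16*(-3) = -48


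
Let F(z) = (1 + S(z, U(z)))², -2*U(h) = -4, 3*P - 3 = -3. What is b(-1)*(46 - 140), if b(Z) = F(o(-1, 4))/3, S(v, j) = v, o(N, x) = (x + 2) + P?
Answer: -4606/3 ≈ -1535.3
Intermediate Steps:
P = 0 (P = 1 + (⅓)*(-3) = 1 - 1 = 0)
U(h) = 2 (U(h) = -½*(-4) = 2)
o(N, x) = 2 + x (o(N, x) = (x + 2) + 0 = (2 + x) + 0 = 2 + x)
F(z) = (1 + z)²
b(Z) = 49/3 (b(Z) = (1 + (2 + 4))²/3 = (1 + 6)²*(⅓) = 7²*(⅓) = 49*(⅓) = 49/3)
b(-1)*(46 - 140) = 49*(46 - 140)/3 = (49/3)*(-94) = -4606/3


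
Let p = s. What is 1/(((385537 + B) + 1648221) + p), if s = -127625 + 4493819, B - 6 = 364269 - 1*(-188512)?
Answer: 1/6952739 ≈ 1.4383e-7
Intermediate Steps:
B = 552787 (B = 6 + (364269 - 1*(-188512)) = 6 + (364269 + 188512) = 6 + 552781 = 552787)
s = 4366194
p = 4366194
1/(((385537 + B) + 1648221) + p) = 1/(((385537 + 552787) + 1648221) + 4366194) = 1/((938324 + 1648221) + 4366194) = 1/(2586545 + 4366194) = 1/6952739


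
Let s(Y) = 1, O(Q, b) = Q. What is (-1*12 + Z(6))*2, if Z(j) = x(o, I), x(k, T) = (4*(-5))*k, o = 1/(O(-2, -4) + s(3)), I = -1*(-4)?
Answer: 16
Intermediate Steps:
I = 4
o = -1 (o = 1/(-2 + 1) = 1/(-1) = -1)
x(k, T) = -20*k
Z(j) = 20 (Z(j) = -20*(-1) = 20)
(-1*12 + Z(6))*2 = (-1*12 + 20)*2 = (-12 + 20)*2 = 8*2 = 16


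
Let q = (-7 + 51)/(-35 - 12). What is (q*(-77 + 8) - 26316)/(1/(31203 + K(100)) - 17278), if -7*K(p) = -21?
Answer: 38502462096/25341331549 ≈ 1.5194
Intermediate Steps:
q = -44/47 (q = 44/(-47) = 44*(-1/47) = -44/47 ≈ -0.93617)
K(p) = 3 (K(p) = -⅐*(-21) = 3)
(q*(-77 + 8) - 26316)/(1/(31203 + K(100)) - 17278) = (-44*(-77 + 8)/47 - 26316)/(1/(31203 + 3) - 17278) = (-44/47*(-69) - 26316)/(1/31206 - 17278) = (3036/47 - 26316)/(1/31206 - 17278) = -1233816/(47*(-539177267/31206)) = -1233816/47*(-31206/539177267) = 38502462096/25341331549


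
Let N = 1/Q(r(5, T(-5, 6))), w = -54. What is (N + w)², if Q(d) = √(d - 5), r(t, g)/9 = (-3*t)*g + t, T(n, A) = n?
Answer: (38610 - √715)²/511225 ≈ 2912.0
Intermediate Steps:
r(t, g) = 9*t - 27*g*t (r(t, g) = 9*((-3*t)*g + t) = 9*(-3*g*t + t) = 9*(t - 3*g*t) = 9*t - 27*g*t)
Q(d) = √(-5 + d)
N = √715/715 (N = 1/(√(-5 + 9*5*(1 - 3*(-5)))) = 1/(√(-5 + 9*5*(1 + 15))) = 1/(√(-5 + 9*5*16)) = 1/(√(-5 + 720)) = 1/(√715) = √715/715 ≈ 0.037398)
(N + w)² = (√715/715 - 54)² = (-54 + √715/715)²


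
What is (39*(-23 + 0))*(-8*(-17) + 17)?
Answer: -137241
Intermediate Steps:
(39*(-23 + 0))*(-8*(-17) + 17) = (39*(-23))*(136 + 17) = -897*153 = -137241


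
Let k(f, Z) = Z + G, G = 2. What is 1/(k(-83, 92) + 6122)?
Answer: 1/6216 ≈ 0.00016088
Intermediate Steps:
k(f, Z) = 2 + Z (k(f, Z) = Z + 2 = 2 + Z)
1/(k(-83, 92) + 6122) = 1/((2 + 92) + 6122) = 1/(94 + 6122) = 1/6216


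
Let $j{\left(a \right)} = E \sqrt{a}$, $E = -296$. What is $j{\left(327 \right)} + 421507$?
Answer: $421507 - 296 \sqrt{327} \approx 4.1615 \cdot 10^{5}$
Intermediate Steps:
$j{\left(a \right)} = - 296 \sqrt{a}$
$j{\left(327 \right)} + 421507 = - 296 \sqrt{327} + 421507 = 421507 - 296 \sqrt{327}$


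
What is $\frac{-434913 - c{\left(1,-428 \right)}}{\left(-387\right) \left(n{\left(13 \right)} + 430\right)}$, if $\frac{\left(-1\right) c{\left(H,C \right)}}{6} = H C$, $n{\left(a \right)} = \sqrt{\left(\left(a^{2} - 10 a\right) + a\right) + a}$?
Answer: $\frac{97218}{36967} - \frac{48609 \sqrt{65}}{7947905} \approx 2.5806$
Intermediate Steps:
$n{\left(a \right)} = \sqrt{a^{2} - 8 a}$ ($n{\left(a \right)} = \sqrt{\left(a^{2} - 9 a\right) + a} = \sqrt{a^{2} - 8 a}$)
$c{\left(H,C \right)} = - 6 C H$ ($c{\left(H,C \right)} = - 6 H C = - 6 C H$)
$\frac{-434913 - c{\left(1,-428 \right)}}{\left(-387\right) \left(n{\left(13 \right)} + 430\right)} = \frac{-434913 - \left(-6\right) \left(-428\right) 1}{\left(-387\right) \left(\sqrt{13 \left(-8 + 13\right)} + 430\right)} = \frac{-434913 - 2568}{\left(-387\right) \left(\sqrt{13 \cdot 5} + 430\right)} = \frac{-434913 - 2568}{\left(-387\right) \left(\sqrt{65} + 430\right)} = - \frac{437481}{\left(-387\right) \left(430 + \sqrt{65}\right)} = - \frac{437481}{-166410 - 387 \sqrt{65}}$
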